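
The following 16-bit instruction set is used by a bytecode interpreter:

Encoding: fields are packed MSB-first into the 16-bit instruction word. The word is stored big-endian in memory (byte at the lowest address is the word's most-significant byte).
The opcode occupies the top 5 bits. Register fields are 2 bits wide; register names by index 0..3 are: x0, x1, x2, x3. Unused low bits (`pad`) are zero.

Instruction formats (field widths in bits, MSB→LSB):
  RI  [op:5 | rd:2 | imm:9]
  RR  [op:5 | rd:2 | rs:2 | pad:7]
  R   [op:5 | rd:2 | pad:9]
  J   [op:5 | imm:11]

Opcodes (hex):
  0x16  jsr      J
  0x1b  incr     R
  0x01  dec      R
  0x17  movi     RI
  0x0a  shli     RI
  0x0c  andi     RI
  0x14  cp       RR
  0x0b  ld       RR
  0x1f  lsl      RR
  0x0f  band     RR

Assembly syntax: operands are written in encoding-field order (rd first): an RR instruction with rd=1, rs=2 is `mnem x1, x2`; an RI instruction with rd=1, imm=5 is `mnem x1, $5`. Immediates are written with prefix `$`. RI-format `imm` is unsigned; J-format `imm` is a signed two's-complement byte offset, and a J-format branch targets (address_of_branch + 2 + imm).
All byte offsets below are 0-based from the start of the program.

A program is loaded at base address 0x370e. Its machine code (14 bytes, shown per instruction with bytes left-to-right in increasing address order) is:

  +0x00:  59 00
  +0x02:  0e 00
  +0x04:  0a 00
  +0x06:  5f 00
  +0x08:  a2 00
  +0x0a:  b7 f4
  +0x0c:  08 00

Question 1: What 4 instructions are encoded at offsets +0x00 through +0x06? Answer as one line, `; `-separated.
ld x0, x2; dec x3; dec x1; ld x3, x2

off 0x00: read 59 00 as big → 0x5900
  top 5b → 0xb → ld [RR]
  rd@[10:9]=0x0 ⇒ x0
  rs@[8:7]=0x2 ⇒ x2
off 0x02: read 0e 00 as big → 0x0e00
  top 5b → 0x1 → dec [R]
  rd@[10:9]=0x3 ⇒ x3
off 0x04: read 0a 00 as big → 0x0a00
  top 5b → 0x1 → dec [R]
  rd@[10:9]=0x1 ⇒ x1
off 0x06: read 5f 00 as big → 0x5f00
  top 5b → 0xb → ld [RR]
  rd@[10:9]=0x3 ⇒ x3
  rs@[8:7]=0x2 ⇒ x2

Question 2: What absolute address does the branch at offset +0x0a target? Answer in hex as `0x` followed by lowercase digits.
0x370e

off 0x0a: read b7 f4 as big → 0xb7f4
  opcode bits[15:11]=0x16: jsr/J
  imm: (w>>0)&0x7ff=0x7f4 (s11→-12) → $-12
  target = base 0x370e + off 0x0a + 2 + imm -12 = 0x370e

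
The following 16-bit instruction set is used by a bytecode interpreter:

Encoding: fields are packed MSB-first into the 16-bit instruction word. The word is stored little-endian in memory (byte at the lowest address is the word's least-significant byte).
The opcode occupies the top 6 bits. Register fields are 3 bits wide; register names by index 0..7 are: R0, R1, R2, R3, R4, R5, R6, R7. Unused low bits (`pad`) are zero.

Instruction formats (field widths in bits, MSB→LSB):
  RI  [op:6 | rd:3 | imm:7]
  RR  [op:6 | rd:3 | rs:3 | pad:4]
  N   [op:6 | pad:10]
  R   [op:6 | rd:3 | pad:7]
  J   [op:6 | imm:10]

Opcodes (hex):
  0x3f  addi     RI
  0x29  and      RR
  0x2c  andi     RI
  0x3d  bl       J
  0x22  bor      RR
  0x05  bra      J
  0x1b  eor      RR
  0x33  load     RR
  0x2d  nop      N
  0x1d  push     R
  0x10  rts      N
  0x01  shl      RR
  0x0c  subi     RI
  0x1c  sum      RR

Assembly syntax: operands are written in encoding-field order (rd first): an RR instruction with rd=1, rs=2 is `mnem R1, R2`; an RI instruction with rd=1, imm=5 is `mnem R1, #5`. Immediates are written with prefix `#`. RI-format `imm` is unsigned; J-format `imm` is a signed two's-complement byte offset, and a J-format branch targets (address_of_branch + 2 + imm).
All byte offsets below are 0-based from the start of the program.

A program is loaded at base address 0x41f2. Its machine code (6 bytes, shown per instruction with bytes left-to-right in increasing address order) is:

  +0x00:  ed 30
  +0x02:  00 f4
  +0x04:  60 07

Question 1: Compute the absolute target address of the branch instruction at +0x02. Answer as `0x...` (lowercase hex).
0x41f6

+0x02: 00 f4 ⇒ word 0xf400 (little)
  top 6b → 0x3d → bl [J]
  [9:0] imm=0 = #0
  target = base 0x41f2 + off 0x02 + 2 + imm 0 = 0x41f6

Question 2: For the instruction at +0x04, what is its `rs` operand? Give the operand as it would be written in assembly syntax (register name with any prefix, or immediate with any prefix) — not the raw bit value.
+0x04: 60 07 ⇒ word 0x0760 (little)
  opcode bits[15:10]=0x1: shl/RR
  rd@[9:7]=0x6 ⇒ R6
  rs@[6:4]=0x6 ⇒ R6

R6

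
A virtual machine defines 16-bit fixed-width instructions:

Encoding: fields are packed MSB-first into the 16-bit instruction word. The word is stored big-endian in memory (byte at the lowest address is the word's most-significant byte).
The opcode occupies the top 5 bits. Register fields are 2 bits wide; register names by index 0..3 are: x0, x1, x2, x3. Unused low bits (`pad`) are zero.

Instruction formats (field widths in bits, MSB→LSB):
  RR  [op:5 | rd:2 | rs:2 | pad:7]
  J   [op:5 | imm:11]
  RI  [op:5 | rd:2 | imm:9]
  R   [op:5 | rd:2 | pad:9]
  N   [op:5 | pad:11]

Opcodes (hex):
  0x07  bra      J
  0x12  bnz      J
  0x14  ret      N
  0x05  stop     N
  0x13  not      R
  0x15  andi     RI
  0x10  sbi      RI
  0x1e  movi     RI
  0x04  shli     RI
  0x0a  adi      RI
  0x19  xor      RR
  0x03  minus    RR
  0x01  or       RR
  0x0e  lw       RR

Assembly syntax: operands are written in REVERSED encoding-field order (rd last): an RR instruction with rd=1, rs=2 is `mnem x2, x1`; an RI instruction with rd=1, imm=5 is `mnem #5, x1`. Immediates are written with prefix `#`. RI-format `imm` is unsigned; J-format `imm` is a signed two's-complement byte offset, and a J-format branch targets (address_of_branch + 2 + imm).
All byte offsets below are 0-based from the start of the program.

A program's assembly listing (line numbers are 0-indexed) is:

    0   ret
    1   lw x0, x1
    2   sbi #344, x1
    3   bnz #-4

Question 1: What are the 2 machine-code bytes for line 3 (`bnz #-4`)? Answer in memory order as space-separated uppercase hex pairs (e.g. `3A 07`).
L3: bnz op=0x12:5|imm=-4:11 ⇒ 0x97fc ⇒ big 97 fc

97 FC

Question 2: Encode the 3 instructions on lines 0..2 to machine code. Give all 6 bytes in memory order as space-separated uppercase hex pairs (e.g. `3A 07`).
0. ret fields op=0x14:5|pad=0:11 → word a000h → a0 00
1. lw fields op=0xe:5|rd=1:2|rs=0:2|pad=0:7 → word 7200h → 72 00
2. sbi fields op=0x10:5|rd=1:2|imm=344:9 → word 8358h → 83 58

A0 00 72 00 83 58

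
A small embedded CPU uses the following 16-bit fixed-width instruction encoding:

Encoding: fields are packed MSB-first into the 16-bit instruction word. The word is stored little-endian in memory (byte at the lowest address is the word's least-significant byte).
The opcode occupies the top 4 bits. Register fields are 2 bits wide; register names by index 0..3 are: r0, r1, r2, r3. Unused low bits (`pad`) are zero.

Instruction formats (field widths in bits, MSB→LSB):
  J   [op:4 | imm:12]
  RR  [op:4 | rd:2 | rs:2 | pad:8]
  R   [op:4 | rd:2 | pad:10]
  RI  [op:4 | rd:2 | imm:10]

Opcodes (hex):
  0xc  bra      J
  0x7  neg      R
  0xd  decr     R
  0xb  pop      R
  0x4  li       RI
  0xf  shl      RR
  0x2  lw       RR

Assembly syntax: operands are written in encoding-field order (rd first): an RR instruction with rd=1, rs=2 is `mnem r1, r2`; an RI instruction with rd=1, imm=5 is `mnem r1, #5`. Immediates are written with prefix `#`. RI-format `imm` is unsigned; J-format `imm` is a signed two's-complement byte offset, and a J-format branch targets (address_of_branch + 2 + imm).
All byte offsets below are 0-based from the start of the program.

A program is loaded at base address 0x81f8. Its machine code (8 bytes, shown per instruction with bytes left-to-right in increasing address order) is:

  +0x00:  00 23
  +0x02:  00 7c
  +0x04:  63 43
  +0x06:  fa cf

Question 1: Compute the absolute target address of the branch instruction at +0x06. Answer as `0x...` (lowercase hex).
+0x06: fa cf ⇒ word 0xcffa (little)
  op=0xcffa>>12=0xc ⇒ bra (J)
  [11:0] imm=4090 (s12→-6) = #-6
  target = base 0x81f8 + off 0x06 + 2 + imm -6 = 0x81fa

0x81fa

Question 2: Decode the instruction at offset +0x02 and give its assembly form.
neg r3

off 0x02: read 00 7c as little → 0x7c00
  op=0x7c00>>12=0x7 ⇒ neg (R)
  rd@[11:10]=0x3 ⇒ r3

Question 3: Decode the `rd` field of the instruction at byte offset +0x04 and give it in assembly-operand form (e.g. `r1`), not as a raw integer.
@+04  little-endian(63 43) = 0x4363
  op=0x4363>>12=0x4 ⇒ li (RI)
  rd: (w>>10)&0x3=0x0 → r0
  imm: (w>>0)&0x3ff=0x363 → #867

r0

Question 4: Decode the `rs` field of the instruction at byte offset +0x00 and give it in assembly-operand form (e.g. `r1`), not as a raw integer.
+0x00: 00 23 ⇒ word 0x2300 (little)
  opcode bits[15:12]=0x2: lw/RR
  rd: (w>>10)&0x3=0x0 → r0
  rs: (w>>8)&0x3=0x3 → r3

r3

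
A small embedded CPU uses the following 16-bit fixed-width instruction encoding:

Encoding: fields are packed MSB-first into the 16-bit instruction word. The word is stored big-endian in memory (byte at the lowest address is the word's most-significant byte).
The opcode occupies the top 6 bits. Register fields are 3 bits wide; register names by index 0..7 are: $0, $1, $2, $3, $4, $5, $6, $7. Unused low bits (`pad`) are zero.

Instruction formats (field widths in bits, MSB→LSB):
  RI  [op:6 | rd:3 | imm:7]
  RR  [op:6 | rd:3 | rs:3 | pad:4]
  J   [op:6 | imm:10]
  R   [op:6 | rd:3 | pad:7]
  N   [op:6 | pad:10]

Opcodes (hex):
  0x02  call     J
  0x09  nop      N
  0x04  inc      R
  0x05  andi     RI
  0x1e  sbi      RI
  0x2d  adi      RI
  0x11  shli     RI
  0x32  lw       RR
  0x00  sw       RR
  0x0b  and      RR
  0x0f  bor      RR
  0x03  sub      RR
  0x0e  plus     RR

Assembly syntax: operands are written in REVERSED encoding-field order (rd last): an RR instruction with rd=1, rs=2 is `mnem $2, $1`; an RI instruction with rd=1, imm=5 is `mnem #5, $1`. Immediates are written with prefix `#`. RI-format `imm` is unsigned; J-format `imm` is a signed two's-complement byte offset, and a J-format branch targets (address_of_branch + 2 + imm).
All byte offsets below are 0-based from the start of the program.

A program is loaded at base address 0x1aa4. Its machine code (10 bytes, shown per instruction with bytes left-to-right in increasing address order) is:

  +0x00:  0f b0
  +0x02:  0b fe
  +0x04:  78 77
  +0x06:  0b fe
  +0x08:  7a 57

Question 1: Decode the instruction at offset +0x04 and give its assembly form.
sbi #119, $0

[04] 78 77 → 0x7877
  top 6b → 0x1e → sbi [RI]
  [9:7] rd=0 = $0
  [6:0] imm=119 = #119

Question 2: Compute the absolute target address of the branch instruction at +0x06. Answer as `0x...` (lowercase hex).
+0x06: 0b fe ⇒ word 0x0bfe (big)
  op=0x0bfe>>10=0x2 ⇒ call (J)
  [9:0] imm=1022 (s10→-2) = #-2
  target = base 0x1aa4 + off 0x06 + 2 + imm -2 = 0x1aaa

0x1aaa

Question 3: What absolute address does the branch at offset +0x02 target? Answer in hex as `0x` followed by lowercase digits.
off 0x02: read 0b fe as big → 0x0bfe
  top 6b → 0x2 → call [J]
  [9:0] imm=1022 (s10→-2) = #-2
  target = base 0x1aa4 + off 0x02 + 2 + imm -2 = 0x1aa6

0x1aa6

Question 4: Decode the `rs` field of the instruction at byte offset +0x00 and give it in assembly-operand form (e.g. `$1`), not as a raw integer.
$3

off 0x00: read 0f b0 as big → 0x0fb0
  top 6b → 0x3 → sub [RR]
  rd@[9:7]=0x7 ⇒ $7
  rs@[6:4]=0x3 ⇒ $3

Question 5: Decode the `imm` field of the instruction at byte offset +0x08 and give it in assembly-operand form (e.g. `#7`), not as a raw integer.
#87

+0x08: 7a 57 ⇒ word 0x7a57 (big)
  op=0x7a57>>10=0x1e ⇒ sbi (RI)
  rd: (w>>7)&0x7=0x4 → $4
  imm: (w>>0)&0x7f=0x57 → #87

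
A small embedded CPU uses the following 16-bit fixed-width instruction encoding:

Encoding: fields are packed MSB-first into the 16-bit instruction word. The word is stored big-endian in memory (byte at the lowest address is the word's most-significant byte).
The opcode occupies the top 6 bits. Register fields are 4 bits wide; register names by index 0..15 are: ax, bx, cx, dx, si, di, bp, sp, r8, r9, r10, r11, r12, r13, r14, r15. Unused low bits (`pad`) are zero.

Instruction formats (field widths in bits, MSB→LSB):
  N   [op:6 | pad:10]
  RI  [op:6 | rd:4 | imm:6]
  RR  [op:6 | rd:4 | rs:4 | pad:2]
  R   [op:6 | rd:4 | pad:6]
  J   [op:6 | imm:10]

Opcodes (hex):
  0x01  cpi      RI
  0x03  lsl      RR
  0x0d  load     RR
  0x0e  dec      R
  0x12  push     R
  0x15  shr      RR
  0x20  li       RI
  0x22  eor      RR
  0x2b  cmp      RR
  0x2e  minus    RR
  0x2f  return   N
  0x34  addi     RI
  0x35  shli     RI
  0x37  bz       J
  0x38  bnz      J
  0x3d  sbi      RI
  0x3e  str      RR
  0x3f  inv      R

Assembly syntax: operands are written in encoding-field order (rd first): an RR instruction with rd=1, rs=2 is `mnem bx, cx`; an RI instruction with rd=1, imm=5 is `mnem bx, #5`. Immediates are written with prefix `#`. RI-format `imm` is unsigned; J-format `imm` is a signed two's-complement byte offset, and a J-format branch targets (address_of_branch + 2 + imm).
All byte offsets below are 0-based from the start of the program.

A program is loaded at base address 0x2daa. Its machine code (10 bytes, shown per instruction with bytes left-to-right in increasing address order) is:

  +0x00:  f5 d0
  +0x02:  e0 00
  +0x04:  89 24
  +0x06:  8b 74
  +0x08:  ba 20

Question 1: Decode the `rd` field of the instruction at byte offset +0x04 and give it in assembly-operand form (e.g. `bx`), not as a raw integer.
si

+0x04: 89 24 ⇒ word 0x8924 (big)
  opcode bits[15:10]=0x22: eor/RR
  rd: (w>>6)&0xf=0x4 → si
  rs: (w>>2)&0xf=0x9 → r9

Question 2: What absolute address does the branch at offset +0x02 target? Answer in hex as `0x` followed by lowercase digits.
0x2dae

+0x02: e0 00 ⇒ word 0xe000 (big)
  top 6b → 0x38 → bnz [J]
  [9:0] imm=0 = #0
  target = base 0x2daa + off 0x02 + 2 + imm 0 = 0x2dae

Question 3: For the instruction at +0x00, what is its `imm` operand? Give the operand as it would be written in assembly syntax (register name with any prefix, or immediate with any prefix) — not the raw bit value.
#16

[00] f5 d0 → 0xf5d0
  op=0xf5d0>>10=0x3d ⇒ sbi (RI)
  rd@[9:6]=0x7 ⇒ sp
  imm@[5:0]=0x10 ⇒ #16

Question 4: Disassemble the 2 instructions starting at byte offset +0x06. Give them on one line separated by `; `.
eor r13, r13; minus r8, r8

[06] 8b 74 → 0x8b74
  op=0x8b74>>10=0x22 ⇒ eor (RR)
  rd@[9:6]=0xd ⇒ r13
  rs@[5:2]=0xd ⇒ r13
[08] ba 20 → 0xba20
  op=0xba20>>10=0x2e ⇒ minus (RR)
  rd@[9:6]=0x8 ⇒ r8
  rs@[5:2]=0x8 ⇒ r8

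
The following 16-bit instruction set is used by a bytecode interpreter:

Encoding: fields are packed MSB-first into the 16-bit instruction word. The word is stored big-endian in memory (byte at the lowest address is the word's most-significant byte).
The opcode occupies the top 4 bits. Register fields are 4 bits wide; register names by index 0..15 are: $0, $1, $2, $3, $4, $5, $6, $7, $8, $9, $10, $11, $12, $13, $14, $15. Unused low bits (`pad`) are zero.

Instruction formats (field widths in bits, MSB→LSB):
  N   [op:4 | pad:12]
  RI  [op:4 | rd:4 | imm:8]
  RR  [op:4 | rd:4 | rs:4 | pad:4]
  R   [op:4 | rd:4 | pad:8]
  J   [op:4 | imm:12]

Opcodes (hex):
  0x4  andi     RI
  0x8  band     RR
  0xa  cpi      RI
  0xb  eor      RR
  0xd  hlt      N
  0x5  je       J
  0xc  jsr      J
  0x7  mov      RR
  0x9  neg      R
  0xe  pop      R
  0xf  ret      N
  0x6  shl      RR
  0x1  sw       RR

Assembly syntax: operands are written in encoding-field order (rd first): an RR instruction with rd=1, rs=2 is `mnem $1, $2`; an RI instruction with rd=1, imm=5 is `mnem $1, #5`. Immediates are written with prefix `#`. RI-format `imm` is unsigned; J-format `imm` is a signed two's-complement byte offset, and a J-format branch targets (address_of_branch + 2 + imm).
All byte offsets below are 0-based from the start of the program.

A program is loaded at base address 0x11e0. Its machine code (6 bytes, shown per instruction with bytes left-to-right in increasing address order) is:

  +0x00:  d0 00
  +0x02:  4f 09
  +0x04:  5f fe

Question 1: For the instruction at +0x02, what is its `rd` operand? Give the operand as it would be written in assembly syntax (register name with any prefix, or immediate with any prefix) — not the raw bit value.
$15

[02] 4f 09 → 0x4f09
  top 4b → 0x4 → andi [RI]
  rd@[11:8]=0xf ⇒ $15
  imm@[7:0]=0x9 ⇒ #9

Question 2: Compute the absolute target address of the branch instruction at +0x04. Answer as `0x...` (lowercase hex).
[04] 5f fe → 0x5ffe
  top 4b → 0x5 → je [J]
  imm@[11:0]=0xffe (s12→-2) ⇒ #-2
  target = base 0x11e0 + off 0x04 + 2 + imm -2 = 0x11e4

0x11e4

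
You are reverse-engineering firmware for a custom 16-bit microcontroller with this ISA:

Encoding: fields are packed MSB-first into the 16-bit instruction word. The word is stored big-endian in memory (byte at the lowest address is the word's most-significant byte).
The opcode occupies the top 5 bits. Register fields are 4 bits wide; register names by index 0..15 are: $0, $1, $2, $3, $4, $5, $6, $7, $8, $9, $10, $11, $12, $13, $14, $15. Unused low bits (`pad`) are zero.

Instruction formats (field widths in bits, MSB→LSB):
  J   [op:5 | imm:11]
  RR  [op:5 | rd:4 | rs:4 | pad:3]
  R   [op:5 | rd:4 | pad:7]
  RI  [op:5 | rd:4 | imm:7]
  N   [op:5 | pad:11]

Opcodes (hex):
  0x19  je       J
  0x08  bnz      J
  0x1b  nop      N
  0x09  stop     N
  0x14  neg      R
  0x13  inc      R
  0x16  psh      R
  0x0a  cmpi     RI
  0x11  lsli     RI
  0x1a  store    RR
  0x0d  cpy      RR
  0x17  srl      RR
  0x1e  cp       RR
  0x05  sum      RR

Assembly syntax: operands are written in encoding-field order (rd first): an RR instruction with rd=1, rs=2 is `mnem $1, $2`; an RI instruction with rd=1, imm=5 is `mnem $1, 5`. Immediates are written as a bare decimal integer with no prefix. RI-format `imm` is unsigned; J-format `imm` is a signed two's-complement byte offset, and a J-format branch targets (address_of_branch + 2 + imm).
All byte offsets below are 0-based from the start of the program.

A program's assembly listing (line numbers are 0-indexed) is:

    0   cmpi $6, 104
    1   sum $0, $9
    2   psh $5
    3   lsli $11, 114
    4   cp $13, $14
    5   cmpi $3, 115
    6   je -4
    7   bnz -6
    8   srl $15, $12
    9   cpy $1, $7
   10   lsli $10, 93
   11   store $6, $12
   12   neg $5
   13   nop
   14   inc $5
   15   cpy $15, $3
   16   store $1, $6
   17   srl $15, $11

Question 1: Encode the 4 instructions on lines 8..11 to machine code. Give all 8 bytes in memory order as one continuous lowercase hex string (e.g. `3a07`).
bfe068b88d5dd360

L8: srl op=0x17:5|rd=15:4|rs=12:4|pad=0:3 ⇒ 0xbfe0 ⇒ big bf e0
L9: cpy op=0xd:5|rd=1:4|rs=7:4|pad=0:3 ⇒ 0x68b8 ⇒ big 68 b8
L10: lsli op=0x11:5|rd=10:4|imm=93:7 ⇒ 0x8d5d ⇒ big 8d 5d
L11: store op=0x1a:5|rd=6:4|rs=12:4|pad=0:3 ⇒ 0xd360 ⇒ big d3 60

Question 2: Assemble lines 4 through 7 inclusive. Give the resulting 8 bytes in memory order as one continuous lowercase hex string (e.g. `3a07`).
f6f051f3cffc47fa

line 4 (cp): pack op=0x1e:5|rd=13:4|rs=14:4|pad=0:3 = 0xf6f0; big→ f6 f0
line 5 (cmpi): pack op=0xa:5|rd=3:4|imm=115:7 = 0x51f3; big→ 51 f3
line 6 (je): pack op=0x19:5|imm=-4:11 = 0xcffc; big→ cf fc
line 7 (bnz): pack op=0x8:5|imm=-6:11 = 0x47fa; big→ 47 fa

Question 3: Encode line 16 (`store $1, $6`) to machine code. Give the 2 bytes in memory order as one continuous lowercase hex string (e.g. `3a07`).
d0b0

line 16 (store): pack op=0x1a:5|rd=1:4|rs=6:4|pad=0:3 = 0xd0b0; big→ d0 b0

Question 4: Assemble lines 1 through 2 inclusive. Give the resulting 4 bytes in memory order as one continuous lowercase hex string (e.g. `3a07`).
2848b280

line 1 (sum): pack op=0x5:5|rd=0:4|rs=9:4|pad=0:3 = 0x2848; big→ 28 48
line 2 (psh): pack op=0x16:5|rd=5:4|pad=0:7 = 0xb280; big→ b2 80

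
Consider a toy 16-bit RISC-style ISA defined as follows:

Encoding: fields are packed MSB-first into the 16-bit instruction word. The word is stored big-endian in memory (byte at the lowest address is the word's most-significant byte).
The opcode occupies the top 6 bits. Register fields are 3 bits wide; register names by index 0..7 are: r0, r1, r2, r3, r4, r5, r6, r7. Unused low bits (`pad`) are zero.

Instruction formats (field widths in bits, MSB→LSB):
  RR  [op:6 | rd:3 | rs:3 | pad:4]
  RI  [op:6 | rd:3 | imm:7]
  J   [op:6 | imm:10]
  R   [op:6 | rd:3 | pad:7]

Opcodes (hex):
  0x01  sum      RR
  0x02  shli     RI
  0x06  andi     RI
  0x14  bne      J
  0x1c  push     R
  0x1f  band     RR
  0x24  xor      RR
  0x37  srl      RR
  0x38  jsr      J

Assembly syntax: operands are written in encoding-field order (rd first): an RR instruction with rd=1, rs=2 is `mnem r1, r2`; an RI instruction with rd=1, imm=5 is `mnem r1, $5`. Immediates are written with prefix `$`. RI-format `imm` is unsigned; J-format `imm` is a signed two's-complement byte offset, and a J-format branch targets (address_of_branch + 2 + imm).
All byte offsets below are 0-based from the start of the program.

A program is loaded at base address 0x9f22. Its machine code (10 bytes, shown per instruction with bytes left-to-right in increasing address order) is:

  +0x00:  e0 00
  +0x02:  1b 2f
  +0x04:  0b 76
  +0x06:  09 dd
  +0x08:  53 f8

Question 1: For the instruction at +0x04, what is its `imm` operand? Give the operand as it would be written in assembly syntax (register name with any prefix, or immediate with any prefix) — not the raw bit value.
$118

[04] 0b 76 → 0x0b76
  top 6b → 0x2 → shli [RI]
  rd: (w>>7)&0x7=0x6 → r6
  imm: (w>>0)&0x7f=0x76 → $118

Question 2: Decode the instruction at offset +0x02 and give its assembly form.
andi r6, $47

off 0x02: read 1b 2f as big → 0x1b2f
  op=0x1b2f>>10=0x6 ⇒ andi (RI)
  rd@[9:7]=0x6 ⇒ r6
  imm@[6:0]=0x2f ⇒ $47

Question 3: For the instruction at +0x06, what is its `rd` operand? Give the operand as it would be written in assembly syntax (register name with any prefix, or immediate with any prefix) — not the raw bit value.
+0x06: 09 dd ⇒ word 0x09dd (big)
  top 6b → 0x2 → shli [RI]
  rd: (w>>7)&0x7=0x3 → r3
  imm: (w>>0)&0x7f=0x5d → $93

r3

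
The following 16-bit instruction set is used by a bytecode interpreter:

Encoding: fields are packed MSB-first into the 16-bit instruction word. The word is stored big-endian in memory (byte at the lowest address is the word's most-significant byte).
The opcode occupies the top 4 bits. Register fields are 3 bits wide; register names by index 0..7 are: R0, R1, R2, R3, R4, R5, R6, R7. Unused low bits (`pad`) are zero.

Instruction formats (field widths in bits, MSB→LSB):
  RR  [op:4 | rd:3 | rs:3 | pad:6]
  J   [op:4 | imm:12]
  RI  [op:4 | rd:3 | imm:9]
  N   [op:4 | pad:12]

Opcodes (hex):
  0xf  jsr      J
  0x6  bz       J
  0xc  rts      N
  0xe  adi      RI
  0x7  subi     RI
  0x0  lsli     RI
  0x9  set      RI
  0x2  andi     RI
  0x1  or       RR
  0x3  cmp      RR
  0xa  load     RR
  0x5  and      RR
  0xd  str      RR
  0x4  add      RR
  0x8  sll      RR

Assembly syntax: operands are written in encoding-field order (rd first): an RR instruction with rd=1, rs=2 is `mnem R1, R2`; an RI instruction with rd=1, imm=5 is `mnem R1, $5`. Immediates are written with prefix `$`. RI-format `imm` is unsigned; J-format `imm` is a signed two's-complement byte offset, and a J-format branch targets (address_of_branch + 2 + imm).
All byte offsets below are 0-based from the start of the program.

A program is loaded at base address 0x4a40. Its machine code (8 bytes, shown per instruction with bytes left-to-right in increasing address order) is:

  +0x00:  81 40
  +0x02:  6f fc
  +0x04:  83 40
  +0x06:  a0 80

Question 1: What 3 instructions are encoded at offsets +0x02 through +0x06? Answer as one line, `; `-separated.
bz $-4; sll R1, R5; load R0, R2

off 0x02: read 6f fc as big → 0x6ffc
  opcode bits[15:12]=0x6: bz/J
  imm: (w>>0)&0xfff=0xffc (s12→-4) → $-4
off 0x04: read 83 40 as big → 0x8340
  opcode bits[15:12]=0x8: sll/RR
  rd: (w>>9)&0x7=0x1 → R1
  rs: (w>>6)&0x7=0x5 → R5
off 0x06: read a0 80 as big → 0xa080
  opcode bits[15:12]=0xa: load/RR
  rd: (w>>9)&0x7=0x0 → R0
  rs: (w>>6)&0x7=0x2 → R2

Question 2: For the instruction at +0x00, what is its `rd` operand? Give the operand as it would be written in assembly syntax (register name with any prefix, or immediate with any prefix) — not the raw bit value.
R0

[00] 81 40 → 0x8140
  top 4b → 0x8 → sll [RR]
  rd@[11:9]=0x0 ⇒ R0
  rs@[8:6]=0x5 ⇒ R5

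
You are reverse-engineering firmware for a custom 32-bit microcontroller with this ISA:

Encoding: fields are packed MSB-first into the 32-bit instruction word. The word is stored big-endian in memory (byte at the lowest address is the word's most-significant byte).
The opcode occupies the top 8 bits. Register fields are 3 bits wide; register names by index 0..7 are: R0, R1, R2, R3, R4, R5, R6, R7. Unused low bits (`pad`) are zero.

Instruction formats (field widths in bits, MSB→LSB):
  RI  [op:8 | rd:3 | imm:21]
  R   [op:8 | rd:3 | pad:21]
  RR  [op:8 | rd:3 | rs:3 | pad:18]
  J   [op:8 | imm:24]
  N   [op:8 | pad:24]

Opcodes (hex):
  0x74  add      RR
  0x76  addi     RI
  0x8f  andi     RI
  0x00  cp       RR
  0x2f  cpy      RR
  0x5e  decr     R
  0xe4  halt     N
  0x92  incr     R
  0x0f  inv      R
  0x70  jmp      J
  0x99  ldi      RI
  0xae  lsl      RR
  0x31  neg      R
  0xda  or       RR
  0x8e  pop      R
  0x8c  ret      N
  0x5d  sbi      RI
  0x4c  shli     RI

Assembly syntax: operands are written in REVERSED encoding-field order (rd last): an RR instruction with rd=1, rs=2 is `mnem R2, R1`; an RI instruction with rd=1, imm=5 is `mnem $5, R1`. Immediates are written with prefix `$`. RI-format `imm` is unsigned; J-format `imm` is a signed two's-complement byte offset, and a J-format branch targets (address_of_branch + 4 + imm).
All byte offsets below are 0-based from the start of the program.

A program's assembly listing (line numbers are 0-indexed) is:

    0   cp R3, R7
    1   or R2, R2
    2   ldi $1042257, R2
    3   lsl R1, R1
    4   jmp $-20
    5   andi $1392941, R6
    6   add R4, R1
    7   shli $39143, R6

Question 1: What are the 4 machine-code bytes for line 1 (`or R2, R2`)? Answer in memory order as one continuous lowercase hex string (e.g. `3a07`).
da480000

L1: or op=0xda:8|rd=2:3|rs=2:3|pad=0:18 ⇒ 0xda480000 ⇒ big da 48 00 00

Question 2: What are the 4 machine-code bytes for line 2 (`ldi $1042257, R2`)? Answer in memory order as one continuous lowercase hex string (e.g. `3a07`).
994fe751

2. ldi fields op=0x99:8|rd=2:3|imm=1042257:21 → word 994fe751h → 99 4f e7 51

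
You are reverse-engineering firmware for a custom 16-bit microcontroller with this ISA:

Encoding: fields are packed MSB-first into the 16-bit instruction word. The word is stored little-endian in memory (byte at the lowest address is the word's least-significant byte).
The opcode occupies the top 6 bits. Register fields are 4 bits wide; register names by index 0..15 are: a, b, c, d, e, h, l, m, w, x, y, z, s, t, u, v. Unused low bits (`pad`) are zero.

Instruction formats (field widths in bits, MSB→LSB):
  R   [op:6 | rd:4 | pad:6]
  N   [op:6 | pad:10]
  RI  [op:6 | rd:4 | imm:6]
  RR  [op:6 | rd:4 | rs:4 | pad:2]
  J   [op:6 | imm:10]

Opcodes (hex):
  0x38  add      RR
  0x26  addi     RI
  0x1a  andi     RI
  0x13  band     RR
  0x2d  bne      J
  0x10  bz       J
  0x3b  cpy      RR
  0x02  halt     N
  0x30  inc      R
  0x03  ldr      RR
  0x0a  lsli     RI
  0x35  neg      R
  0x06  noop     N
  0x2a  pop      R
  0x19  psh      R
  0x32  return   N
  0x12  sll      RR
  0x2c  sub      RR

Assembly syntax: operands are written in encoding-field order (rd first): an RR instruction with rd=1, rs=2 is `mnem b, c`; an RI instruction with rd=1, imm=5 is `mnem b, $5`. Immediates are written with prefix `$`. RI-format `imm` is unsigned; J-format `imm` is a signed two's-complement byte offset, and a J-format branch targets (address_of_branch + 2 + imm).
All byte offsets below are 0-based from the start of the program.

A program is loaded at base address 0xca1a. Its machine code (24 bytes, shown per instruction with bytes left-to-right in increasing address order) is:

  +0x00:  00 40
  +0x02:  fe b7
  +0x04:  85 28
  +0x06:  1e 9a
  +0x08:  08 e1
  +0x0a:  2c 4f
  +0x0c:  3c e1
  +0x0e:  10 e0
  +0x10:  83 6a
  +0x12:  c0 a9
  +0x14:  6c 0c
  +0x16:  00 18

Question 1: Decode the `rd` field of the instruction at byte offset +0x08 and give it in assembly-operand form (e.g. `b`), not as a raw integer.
+0x08: 08 e1 ⇒ word 0xe108 (little)
  top 6b → 0x38 → add [RR]
  rd@[9:6]=0x4 ⇒ e
  rs@[5:2]=0x2 ⇒ c

e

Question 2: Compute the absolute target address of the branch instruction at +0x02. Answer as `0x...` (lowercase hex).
[02] fe b7 → 0xb7fe
  op=0xb7fe>>10=0x2d ⇒ bne (J)
  imm@[9:0]=0x3fe (s10→-2) ⇒ $-2
  target = base 0xca1a + off 0x02 + 2 + imm -2 = 0xca1c

0xca1c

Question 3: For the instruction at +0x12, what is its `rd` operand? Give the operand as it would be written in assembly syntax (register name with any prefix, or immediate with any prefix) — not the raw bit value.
off 0x12: read c0 a9 as little → 0xa9c0
  op=0xa9c0>>10=0x2a ⇒ pop (R)
  rd: (w>>6)&0xf=0x7 → m

m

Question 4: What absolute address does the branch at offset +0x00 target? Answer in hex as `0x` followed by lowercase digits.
[00] 00 40 → 0x4000
  op=0x4000>>10=0x10 ⇒ bz (J)
  imm@[9:0]=0x0 ⇒ $0
  target = base 0xca1a + off 0x00 + 2 + imm 0 = 0xca1c

0xca1c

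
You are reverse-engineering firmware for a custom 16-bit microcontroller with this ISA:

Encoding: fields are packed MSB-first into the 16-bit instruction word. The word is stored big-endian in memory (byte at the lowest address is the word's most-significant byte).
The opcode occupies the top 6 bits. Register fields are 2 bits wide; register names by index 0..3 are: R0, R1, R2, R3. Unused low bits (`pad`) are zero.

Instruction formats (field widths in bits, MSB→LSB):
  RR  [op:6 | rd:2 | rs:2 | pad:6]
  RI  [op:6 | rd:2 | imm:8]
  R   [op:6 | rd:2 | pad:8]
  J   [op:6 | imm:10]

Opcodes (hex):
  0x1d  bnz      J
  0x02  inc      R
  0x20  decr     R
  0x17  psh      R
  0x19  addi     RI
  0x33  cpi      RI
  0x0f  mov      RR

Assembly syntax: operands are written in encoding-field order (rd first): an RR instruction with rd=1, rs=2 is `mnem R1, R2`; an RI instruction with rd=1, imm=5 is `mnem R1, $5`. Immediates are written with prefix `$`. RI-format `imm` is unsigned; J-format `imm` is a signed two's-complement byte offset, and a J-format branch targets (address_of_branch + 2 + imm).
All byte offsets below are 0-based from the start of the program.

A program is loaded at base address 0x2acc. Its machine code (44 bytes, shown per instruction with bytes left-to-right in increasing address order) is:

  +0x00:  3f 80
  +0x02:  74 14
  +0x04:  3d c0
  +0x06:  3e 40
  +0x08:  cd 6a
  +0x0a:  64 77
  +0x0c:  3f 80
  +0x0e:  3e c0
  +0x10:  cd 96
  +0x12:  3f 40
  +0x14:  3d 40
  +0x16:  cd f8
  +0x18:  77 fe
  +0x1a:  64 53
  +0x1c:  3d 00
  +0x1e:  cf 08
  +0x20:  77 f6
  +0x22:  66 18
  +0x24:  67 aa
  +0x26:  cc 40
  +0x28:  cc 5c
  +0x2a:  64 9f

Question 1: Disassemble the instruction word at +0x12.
@+12  big-endian(3f 40) = 0x3f40
  op=0x3f40>>10=0xf ⇒ mov (RR)
  rd@[9:8]=0x3 ⇒ R3
  rs@[7:6]=0x1 ⇒ R1

mov R3, R1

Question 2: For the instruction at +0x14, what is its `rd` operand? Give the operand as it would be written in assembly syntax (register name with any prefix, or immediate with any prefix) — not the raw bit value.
@+14  big-endian(3d 40) = 0x3d40
  top 6b → 0xf → mov [RR]
  rd: (w>>8)&0x3=0x1 → R1
  rs: (w>>6)&0x3=0x1 → R1

R1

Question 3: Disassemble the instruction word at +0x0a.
addi R0, $119

@+0a  big-endian(64 77) = 0x6477
  opcode bits[15:10]=0x19: addi/RI
  rd@[9:8]=0x0 ⇒ R0
  imm@[7:0]=0x77 ⇒ $119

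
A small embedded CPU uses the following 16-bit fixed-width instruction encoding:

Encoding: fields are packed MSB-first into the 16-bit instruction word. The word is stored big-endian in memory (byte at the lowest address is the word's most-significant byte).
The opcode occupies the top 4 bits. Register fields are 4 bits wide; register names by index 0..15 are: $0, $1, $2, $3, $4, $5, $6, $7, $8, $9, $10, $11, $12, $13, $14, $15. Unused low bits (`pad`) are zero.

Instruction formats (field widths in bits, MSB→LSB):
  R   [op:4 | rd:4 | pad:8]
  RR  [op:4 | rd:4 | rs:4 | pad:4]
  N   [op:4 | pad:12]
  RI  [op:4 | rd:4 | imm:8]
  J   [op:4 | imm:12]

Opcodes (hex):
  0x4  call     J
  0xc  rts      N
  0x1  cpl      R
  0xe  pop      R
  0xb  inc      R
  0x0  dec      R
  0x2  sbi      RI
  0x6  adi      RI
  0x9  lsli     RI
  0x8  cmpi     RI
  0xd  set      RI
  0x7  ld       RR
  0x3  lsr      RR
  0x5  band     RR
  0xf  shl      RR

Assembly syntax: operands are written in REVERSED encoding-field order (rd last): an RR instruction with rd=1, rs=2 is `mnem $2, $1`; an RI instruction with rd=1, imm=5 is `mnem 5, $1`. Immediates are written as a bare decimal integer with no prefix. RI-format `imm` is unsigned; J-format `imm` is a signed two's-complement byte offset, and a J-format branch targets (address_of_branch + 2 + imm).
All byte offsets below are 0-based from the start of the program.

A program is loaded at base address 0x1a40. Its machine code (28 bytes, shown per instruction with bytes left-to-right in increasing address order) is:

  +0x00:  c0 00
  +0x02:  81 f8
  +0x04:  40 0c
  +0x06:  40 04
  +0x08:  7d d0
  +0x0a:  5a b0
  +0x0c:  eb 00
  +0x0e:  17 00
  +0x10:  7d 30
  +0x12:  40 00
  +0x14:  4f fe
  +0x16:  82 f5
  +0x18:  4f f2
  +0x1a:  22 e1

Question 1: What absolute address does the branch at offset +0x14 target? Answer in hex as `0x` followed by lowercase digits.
+0x14: 4f fe ⇒ word 0x4ffe (big)
  top 4b → 0x4 → call [J]
  imm@[11:0]=0xffe (s12→-2) ⇒ -2
  target = base 0x1a40 + off 0x14 + 2 + imm -2 = 0x1a54

0x1a54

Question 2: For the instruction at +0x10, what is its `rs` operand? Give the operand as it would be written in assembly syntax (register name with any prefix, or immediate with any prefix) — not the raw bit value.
$3

@+10  big-endian(7d 30) = 0x7d30
  opcode bits[15:12]=0x7: ld/RR
  [11:8] rd=13 = $13
  [7:4] rs=3 = $3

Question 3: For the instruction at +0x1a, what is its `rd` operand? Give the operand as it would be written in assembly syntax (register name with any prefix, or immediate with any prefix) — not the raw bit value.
+0x1a: 22 e1 ⇒ word 0x22e1 (big)
  op=0x22e1>>12=0x2 ⇒ sbi (RI)
  rd@[11:8]=0x2 ⇒ $2
  imm@[7:0]=0xe1 ⇒ 225

$2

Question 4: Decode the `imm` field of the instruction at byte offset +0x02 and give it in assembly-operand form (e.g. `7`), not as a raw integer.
248

off 0x02: read 81 f8 as big → 0x81f8
  op=0x81f8>>12=0x8 ⇒ cmpi (RI)
  rd@[11:8]=0x1 ⇒ $1
  imm@[7:0]=0xf8 ⇒ 248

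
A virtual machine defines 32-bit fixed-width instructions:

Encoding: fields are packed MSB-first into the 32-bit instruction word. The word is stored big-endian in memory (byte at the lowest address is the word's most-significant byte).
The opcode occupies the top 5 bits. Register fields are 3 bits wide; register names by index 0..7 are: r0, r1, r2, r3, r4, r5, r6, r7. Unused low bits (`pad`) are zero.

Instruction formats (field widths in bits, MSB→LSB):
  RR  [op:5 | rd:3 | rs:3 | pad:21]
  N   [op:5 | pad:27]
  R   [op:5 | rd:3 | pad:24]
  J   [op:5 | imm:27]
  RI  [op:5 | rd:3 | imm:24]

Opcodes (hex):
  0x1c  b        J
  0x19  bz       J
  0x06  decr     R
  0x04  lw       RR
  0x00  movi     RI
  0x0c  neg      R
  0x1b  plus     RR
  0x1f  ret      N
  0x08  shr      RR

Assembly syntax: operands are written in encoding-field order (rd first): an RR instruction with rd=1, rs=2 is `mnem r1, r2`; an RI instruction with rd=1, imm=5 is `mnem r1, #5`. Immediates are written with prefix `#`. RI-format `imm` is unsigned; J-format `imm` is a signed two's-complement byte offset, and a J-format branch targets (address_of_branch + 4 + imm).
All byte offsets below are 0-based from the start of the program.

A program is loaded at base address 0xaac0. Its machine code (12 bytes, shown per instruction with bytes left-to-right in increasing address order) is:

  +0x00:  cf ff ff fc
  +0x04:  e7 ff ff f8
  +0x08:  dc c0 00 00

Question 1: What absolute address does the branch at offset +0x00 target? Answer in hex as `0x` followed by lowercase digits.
0xaac0

@+00  big-endian(cf ff ff fc) = 0xcffffffc
  opcode bits[31:27]=0x19: bz/J
  [26:0] imm=134217724 (s27→-4) = #-4
  target = base 0xaac0 + off 0x00 + 4 + imm -4 = 0xaac0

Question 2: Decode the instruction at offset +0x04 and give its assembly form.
off 0x04: read e7 ff ff f8 as big → 0xe7fffff8
  opcode bits[31:27]=0x1c: b/J
  [26:0] imm=134217720 (s27→-8) = #-8

b #-8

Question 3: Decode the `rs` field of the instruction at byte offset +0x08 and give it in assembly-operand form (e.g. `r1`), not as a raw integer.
off 0x08: read dc c0 00 00 as big → 0xdcc00000
  op=0xdcc00000>>27=0x1b ⇒ plus (RR)
  rd@[26:24]=0x4 ⇒ r4
  rs@[23:21]=0x6 ⇒ r6

r6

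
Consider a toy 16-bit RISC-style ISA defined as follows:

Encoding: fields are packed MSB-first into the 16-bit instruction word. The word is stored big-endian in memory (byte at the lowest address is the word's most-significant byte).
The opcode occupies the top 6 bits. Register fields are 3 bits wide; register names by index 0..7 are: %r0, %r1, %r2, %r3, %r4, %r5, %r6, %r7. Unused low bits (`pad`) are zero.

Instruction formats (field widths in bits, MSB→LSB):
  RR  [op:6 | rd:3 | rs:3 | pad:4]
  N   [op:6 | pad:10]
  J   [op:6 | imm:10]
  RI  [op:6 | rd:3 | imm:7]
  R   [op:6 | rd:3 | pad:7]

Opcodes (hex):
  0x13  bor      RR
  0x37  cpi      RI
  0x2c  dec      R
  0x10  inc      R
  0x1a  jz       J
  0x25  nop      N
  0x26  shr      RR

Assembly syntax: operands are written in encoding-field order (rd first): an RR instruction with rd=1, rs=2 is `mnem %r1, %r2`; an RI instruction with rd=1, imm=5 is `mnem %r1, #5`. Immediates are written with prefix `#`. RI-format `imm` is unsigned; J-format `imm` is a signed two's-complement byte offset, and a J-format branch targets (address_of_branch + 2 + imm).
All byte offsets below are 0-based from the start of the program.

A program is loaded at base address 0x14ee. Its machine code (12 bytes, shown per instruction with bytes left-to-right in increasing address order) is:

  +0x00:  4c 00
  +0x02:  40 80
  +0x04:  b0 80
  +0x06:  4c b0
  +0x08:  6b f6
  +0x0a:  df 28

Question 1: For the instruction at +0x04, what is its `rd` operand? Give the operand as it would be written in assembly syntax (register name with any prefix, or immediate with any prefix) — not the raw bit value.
@+04  big-endian(b0 80) = 0xb080
  op=0xb080>>10=0x2c ⇒ dec (R)
  rd: (w>>7)&0x7=0x1 → %r1

%r1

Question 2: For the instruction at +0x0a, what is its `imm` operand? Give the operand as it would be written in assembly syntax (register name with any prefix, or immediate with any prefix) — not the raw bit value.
#40

off 0x0a: read df 28 as big → 0xdf28
  op=0xdf28>>10=0x37 ⇒ cpi (RI)
  rd: (w>>7)&0x7=0x6 → %r6
  imm: (w>>0)&0x7f=0x28 → #40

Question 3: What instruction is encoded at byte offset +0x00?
+0x00: 4c 00 ⇒ word 0x4c00 (big)
  op=0x4c00>>10=0x13 ⇒ bor (RR)
  rd@[9:7]=0x0 ⇒ %r0
  rs@[6:4]=0x0 ⇒ %r0

bor %r0, %r0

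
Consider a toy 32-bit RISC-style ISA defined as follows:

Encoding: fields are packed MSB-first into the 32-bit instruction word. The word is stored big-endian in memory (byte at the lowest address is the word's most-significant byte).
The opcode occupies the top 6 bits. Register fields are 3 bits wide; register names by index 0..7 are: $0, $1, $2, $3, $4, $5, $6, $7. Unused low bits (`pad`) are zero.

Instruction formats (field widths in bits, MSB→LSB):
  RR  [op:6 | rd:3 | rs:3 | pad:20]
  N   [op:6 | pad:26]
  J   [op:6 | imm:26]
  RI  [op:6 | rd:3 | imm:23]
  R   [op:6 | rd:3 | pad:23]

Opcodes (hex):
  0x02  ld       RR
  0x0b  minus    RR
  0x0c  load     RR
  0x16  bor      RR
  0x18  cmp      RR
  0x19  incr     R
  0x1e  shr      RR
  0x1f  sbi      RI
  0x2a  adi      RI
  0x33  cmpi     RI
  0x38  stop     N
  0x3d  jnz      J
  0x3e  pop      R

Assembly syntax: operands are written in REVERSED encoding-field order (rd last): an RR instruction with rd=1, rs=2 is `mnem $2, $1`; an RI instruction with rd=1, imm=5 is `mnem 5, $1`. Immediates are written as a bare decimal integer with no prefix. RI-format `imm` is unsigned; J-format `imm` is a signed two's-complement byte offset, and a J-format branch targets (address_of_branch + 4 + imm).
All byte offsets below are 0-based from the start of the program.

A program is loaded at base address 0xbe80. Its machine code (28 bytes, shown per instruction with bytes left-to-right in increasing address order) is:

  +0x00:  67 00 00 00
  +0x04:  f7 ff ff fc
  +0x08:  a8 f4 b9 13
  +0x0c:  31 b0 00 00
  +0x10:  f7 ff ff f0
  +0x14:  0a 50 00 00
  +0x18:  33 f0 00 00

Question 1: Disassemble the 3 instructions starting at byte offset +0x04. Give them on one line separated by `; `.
+0x04: f7 ff ff fc ⇒ word 0xf7fffffc (big)
  op=0xf7fffffc>>26=0x3d ⇒ jnz (J)
  imm@[25:0]=0x3fffffc (s26→-4) ⇒ -4
+0x08: a8 f4 b9 13 ⇒ word 0xa8f4b913 (big)
  op=0xa8f4b913>>26=0x2a ⇒ adi (RI)
  rd@[25:23]=0x1 ⇒ $1
  imm@[22:0]=0x74b913 ⇒ 7649555
+0x0c: 31 b0 00 00 ⇒ word 0x31b00000 (big)
  op=0x31b00000>>26=0xc ⇒ load (RR)
  rd@[25:23]=0x3 ⇒ $3
  rs@[22:20]=0x3 ⇒ $3

jnz -4; adi 7649555, $1; load $3, $3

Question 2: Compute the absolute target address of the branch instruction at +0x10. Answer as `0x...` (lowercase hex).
[10] f7 ff ff f0 → 0xf7fffff0
  top 6b → 0x3d → jnz [J]
  [25:0] imm=67108848 (s26→-16) = -16
  target = base 0xbe80 + off 0x10 + 4 + imm -16 = 0xbe84

0xbe84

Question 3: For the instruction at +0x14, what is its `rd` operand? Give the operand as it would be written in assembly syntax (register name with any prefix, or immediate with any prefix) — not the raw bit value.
$4

off 0x14: read 0a 50 00 00 as big → 0x0a500000
  op=0x0a500000>>26=0x2 ⇒ ld (RR)
  [25:23] rd=4 = $4
  [22:20] rs=5 = $5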